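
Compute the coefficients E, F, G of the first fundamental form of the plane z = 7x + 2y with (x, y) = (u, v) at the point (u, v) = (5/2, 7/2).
E = 50;  F = 14;  G = 5

Partials: r_u = (1, 0, 7), r_v = (0, 1, 2). As functions of (u, v):
  E = r_u · r_u = 50,
  F = r_u · r_v = 14,
  G = r_v · r_v = 5.
Evaluating at (u, v) = (5/2, 7/2): E = 50, F = 14, G = 5.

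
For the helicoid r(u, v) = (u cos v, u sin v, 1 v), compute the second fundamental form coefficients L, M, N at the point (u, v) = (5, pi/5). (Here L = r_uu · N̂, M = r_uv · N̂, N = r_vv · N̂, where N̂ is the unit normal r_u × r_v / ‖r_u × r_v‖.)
L = 0;  M = -sqrt(26)/26;  N = 0

Compute the unit normal N̂(u, v) = (sin(v)/sqrt(u^2 + 1), -cos(v)/sqrt(u^2 + 1), u/sqrt(u^2 + 1)), and the second partials r_uu, r_uv, r_vv. Take dot products:
  L(u, v) = r_uu · N̂ = 0,
  M(u, v) = r_uv · N̂ = -1/sqrt(u^2 + 1),
  N(u, v) = r_vv · N̂ = 0.
Evaluating at (u, v) = (5, pi/5):
  L = 0, M = -sqrt(26)/26, N = 0.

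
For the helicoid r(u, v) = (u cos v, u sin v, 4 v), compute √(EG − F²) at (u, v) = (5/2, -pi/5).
√(EG − F²)|_{(5/2, -pi/5)} = sqrt(89)/2

E = 1, F = 0, G = u^2 + 16; EG − F² = u^2 + 16; √(EG − F²) = sqrt(u^2 + 16). At the given point: sqrt(89)/2.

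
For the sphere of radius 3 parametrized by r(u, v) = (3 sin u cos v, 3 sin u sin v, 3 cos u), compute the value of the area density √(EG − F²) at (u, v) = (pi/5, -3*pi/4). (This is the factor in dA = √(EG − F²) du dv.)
√(EG − F²)|_{(pi/5, -3*pi/4)} = 9*sqrt(10 - 2*sqrt(5))/4

E = 9, F = 0, G = 9*sin(u)^2, so EG − F² = 81*sin(u)^2. Taking the positive square root: √(EG − F²) = 9*Abs(sin(u)). At (u, v) = (pi/5, -3*pi/4): 9*sqrt(10 - 2*sqrt(5))/4.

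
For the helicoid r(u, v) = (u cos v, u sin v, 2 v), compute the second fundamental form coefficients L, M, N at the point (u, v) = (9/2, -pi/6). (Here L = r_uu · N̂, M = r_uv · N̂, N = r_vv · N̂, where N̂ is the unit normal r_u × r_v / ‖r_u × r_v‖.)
L = 0;  M = -4*sqrt(97)/97;  N = 0

Compute the unit normal N̂(u, v) = (2*sin(v)/sqrt(u^2 + 4), -2*cos(v)/sqrt(u^2 + 4), u/sqrt(u^2 + 4)), and the second partials r_uu, r_uv, r_vv. Take dot products:
  L(u, v) = r_uu · N̂ = 0,
  M(u, v) = r_uv · N̂ = -2/sqrt(u^2 + 4),
  N(u, v) = r_vv · N̂ = 0.
Evaluating at (u, v) = (9/2, -pi/6):
  L = 0, M = -4*sqrt(97)/97, N = 0.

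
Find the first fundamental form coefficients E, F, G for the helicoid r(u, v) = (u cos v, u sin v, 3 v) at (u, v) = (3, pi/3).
E = 1;  F = 0;  G = 18

Partials: r_u = (cos(v), sin(v), 0), r_v = (-u*sin(v), u*cos(v), 3). As functions of (u, v):
  E = r_u · r_u = 1,
  F = r_u · r_v = 0,
  G = r_v · r_v = u^2 + 9.
Evaluating at (u, v) = (3, pi/3): E = 1, F = 0, G = 18.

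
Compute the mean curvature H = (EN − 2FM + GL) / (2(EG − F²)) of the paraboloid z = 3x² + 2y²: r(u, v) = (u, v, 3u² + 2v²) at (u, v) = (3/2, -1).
H = 215*sqrt(2)/1372

With E = 36*u^2 + 1, F = 24*u*v, G = 16*v^2 + 1, L = 6/sqrt(36*u^2 + 16*v^2 + 1), M = 0, N = 4/sqrt(36*u^2 + 16*v^2 + 1), assemble
  H = (EN − 2FM + GL) / (2(EG − F²)) = (72*u^2 + 48*v^2 + 5)/(36*u^2 + 16*v^2 + 1)^(3/2).
At (u, v) = (3/2, -1): H = 215*sqrt(2)/1372.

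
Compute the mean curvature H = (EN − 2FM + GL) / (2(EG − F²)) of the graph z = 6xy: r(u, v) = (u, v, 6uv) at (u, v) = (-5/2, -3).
H = -81*sqrt(22)/3025

With E = 36*v^2 + 1, F = 36*u*v, G = 36*u^2 + 1, L = 0, M = 6/sqrt(36*u^2 + 36*v^2 + 1), N = 0, assemble
  H = (EN − 2FM + GL) / (2(EG − F²)) = -216*u*v/(36*u^2 + 36*v^2 + 1)^(3/2).
At (u, v) = (-5/2, -3): H = -81*sqrt(22)/3025.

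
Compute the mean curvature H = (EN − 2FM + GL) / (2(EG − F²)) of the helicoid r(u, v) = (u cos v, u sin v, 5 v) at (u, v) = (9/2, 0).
H = 0

With E = 1, F = 0, G = u^2 + 25, L = 0, M = -5/sqrt(u^2 + 25), N = 0, assemble
  H = (EN − 2FM + GL) / (2(EG − F²)) = 0.
At (u, v) = (9/2, 0): H = 0.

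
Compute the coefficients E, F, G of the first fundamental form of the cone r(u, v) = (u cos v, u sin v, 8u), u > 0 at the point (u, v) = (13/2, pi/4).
E = 65;  F = 0;  G = 169/4

Partials: r_u = (cos(v), sin(v), 8), r_v = (-u*sin(v), u*cos(v), 0). As functions of (u, v):
  E = r_u · r_u = 65,
  F = r_u · r_v = 0,
  G = r_v · r_v = u^2.
Evaluating at (u, v) = (13/2, pi/4): E = 65, F = 0, G = 169/4.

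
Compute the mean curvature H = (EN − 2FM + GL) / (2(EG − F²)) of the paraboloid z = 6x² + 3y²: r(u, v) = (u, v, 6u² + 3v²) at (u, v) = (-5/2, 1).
H = 2925*sqrt(937)/877969

With E = 144*u^2 + 1, F = 72*u*v, G = 36*v^2 + 1, L = 12/sqrt(144*u^2 + 36*v^2 + 1), M = 0, N = 6/sqrt(144*u^2 + 36*v^2 + 1), assemble
  H = (EN − 2FM + GL) / (2(EG − F²)) = 9*(48*u^2 + 24*v^2 + 1)/(144*u^2 + 36*v^2 + 1)^(3/2).
At (u, v) = (-5/2, 1): H = 2925*sqrt(937)/877969.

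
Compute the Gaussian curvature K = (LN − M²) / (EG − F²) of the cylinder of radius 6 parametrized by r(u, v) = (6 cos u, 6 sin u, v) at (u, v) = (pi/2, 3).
K = 0

Coefficients of the first fundamental form: E = 36, F = 0, G = 1.
Coefficients of the second fundamental form: L = -6, M = 0, N = 0.
Assemble K = (LN − M²)/(EG − F²) = 0. At (u, v) = (pi/2, 3): K = 0.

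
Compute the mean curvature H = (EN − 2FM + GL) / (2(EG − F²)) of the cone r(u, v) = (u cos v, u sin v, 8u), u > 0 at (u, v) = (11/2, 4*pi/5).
H = 8*sqrt(65)/715

With E = 65, F = 0, G = u^2, L = 0, M = 0, N = 8*sqrt(65)*u^2/(65*Abs(u)), assemble
  H = (EN − 2FM + GL) / (2(EG − F²)) = 4*sqrt(65)/(65*Abs(u)).
At (u, v) = (11/2, 4*pi/5): H = 8*sqrt(65)/715.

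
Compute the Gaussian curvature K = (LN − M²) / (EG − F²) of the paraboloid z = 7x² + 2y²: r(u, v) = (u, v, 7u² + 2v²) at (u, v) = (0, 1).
K = 56/289

Coefficients of the first fundamental form: E = 196*u^2 + 1, F = 56*u*v, G = 16*v^2 + 1.
Coefficients of the second fundamental form: L = 14/sqrt(196*u^2 + 16*v^2 + 1), M = 0, N = 4/sqrt(196*u^2 + 16*v^2 + 1).
Assemble K = (LN − M²)/(EG − F²) = 56/(38416*u^4 + 6272*u^2*v^2 + 392*u^2 + 256*v^4 + 32*v^2 + 1). At (u, v) = (0, 1): K = 56/289.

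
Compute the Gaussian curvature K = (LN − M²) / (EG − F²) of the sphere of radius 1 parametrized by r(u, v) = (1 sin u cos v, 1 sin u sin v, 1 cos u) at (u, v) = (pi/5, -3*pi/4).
K = 1

Coefficients of the first fundamental form: E = 1, F = 0, G = sin(u)^2.
Coefficients of the second fundamental form: L = -sin(u)/Abs(sin(u)), M = 0, N = -sin(u)^3/Abs(sin(u)).
Assemble K = (LN − M²)/(EG − F²) = 1. At (u, v) = (pi/5, -3*pi/4): K = 1.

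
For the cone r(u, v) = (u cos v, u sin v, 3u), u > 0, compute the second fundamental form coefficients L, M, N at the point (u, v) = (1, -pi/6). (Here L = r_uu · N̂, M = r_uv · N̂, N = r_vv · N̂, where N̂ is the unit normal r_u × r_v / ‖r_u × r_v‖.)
L = 0;  M = 0;  N = 3*sqrt(10)/10

Compute the unit normal N̂(u, v) = (-3*sqrt(10)*u*cos(v)/(10*Abs(u)), -3*sqrt(10)*u*sin(v)/(10*Abs(u)), sqrt(10)*u/(10*Abs(u))), and the second partials r_uu, r_uv, r_vv. Take dot products:
  L(u, v) = r_uu · N̂ = 0,
  M(u, v) = r_uv · N̂ = 0,
  N(u, v) = r_vv · N̂ = 3*sqrt(10)*u^2/(10*Abs(u)).
Evaluating at (u, v) = (1, -pi/6):
  L = 0, M = 0, N = 3*sqrt(10)/10.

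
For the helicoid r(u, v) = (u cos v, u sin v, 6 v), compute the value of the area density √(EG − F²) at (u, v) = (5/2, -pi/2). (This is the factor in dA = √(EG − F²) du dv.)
√(EG − F²)|_{(5/2, -pi/2)} = 13/2

E = 1, F = 0, G = u^2 + 36, so EG − F² = u^2 + 36. Taking the positive square root: √(EG − F²) = sqrt(u^2 + 36). At (u, v) = (5/2, -pi/2): 13/2.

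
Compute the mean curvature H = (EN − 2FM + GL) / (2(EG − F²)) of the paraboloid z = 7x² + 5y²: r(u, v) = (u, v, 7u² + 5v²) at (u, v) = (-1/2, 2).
H = 1019*sqrt(2)/4500

With E = 196*u^2 + 1, F = 140*u*v, G = 100*v^2 + 1, L = 14/sqrt(196*u^2 + 100*v^2 + 1), M = 0, N = 10/sqrt(196*u^2 + 100*v^2 + 1), assemble
  H = (EN − 2FM + GL) / (2(EG − F²)) = 4*(245*u^2 + 175*v^2 + 3)/(196*u^2 + 100*v^2 + 1)^(3/2).
At (u, v) = (-1/2, 2): H = 1019*sqrt(2)/4500.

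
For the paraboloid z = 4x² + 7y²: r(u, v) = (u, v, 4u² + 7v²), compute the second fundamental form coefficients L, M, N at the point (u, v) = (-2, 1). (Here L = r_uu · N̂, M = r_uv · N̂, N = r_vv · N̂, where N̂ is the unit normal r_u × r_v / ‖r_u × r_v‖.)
L = 8*sqrt(453)/453;  M = 0;  N = 14*sqrt(453)/453

Compute the unit normal N̂(u, v) = (-8*u/sqrt(64*u^2 + 196*v^2 + 1), -14*v/sqrt(64*u^2 + 196*v^2 + 1), 1/sqrt(64*u^2 + 196*v^2 + 1)), and the second partials r_uu, r_uv, r_vv. Take dot products:
  L(u, v) = r_uu · N̂ = 8/sqrt(64*u^2 + 196*v^2 + 1),
  M(u, v) = r_uv · N̂ = 0,
  N(u, v) = r_vv · N̂ = 14/sqrt(64*u^2 + 196*v^2 + 1).
Evaluating at (u, v) = (-2, 1):
  L = 8*sqrt(453)/453, M = 0, N = 14*sqrt(453)/453.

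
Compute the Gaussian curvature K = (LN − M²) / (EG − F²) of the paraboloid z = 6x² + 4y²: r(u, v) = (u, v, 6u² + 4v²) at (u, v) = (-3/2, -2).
K = 96/337561

Coefficients of the first fundamental form: E = 144*u^2 + 1, F = 96*u*v, G = 64*v^2 + 1.
Coefficients of the second fundamental form: L = 12/sqrt(144*u^2 + 64*v^2 + 1), M = 0, N = 8/sqrt(144*u^2 + 64*v^2 + 1).
Assemble K = (LN − M²)/(EG − F²) = 96/(20736*u^4 + 18432*u^2*v^2 + 288*u^2 + 4096*v^4 + 128*v^2 + 1). At (u, v) = (-3/2, -2): K = 96/337561.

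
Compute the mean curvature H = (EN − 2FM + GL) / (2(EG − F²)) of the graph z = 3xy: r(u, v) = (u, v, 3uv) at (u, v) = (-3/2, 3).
H = 972*sqrt(409)/167281

With E = 9*v^2 + 1, F = 9*u*v, G = 9*u^2 + 1, L = 0, M = 3/sqrt(9*u^2 + 9*v^2 + 1), N = 0, assemble
  H = (EN − 2FM + GL) / (2(EG − F²)) = -27*u*v/(9*u^2 + 9*v^2 + 1)^(3/2).
At (u, v) = (-3/2, 3): H = 972*sqrt(409)/167281.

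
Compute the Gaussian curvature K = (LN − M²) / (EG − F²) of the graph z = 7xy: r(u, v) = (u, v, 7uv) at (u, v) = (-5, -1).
K = -49/1625625

Coefficients of the first fundamental form: E = 49*v^2 + 1, F = 49*u*v, G = 49*u^2 + 1.
Coefficients of the second fundamental form: L = 0, M = 7/sqrt(49*u^2 + 49*v^2 + 1), N = 0.
Assemble K = (LN − M²)/(EG − F²) = -49/(2401*u^4 + 4802*u^2*v^2 + 98*u^2 + 2401*v^4 + 98*v^2 + 1). At (u, v) = (-5, -1): K = -49/1625625.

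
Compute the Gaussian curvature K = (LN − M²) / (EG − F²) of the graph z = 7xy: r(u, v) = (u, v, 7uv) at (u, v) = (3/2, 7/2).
K = -196/2024929

Coefficients of the first fundamental form: E = 49*v^2 + 1, F = 49*u*v, G = 49*u^2 + 1.
Coefficients of the second fundamental form: L = 0, M = 7/sqrt(49*u^2 + 49*v^2 + 1), N = 0.
Assemble K = (LN − M²)/(EG − F²) = -49/(2401*u^4 + 4802*u^2*v^2 + 98*u^2 + 2401*v^4 + 98*v^2 + 1). At (u, v) = (3/2, 7/2): K = -196/2024929.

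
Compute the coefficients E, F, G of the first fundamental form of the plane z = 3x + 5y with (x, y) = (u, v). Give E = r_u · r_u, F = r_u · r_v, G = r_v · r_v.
E = 10;  F = 15;  G = 26

Compute partials: r_u = (1, 0, 3), r_v = (0, 1, 5). Then
  E = r_u · r_u = 10,
  F = r_u · r_v = 15,
  G = r_v · r_v = 26.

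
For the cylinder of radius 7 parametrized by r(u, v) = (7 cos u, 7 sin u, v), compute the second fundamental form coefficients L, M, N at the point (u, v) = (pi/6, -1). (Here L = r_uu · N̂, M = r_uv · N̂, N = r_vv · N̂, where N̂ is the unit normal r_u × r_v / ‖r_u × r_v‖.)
L = -7;  M = 0;  N = 0

Compute the unit normal N̂(u, v) = (cos(u), sin(u), 0), and the second partials r_uu, r_uv, r_vv. Take dot products:
  L(u, v) = r_uu · N̂ = -7,
  M(u, v) = r_uv · N̂ = 0,
  N(u, v) = r_vv · N̂ = 0.
Evaluating at (u, v) = (pi/6, -1):
  L = -7, M = 0, N = 0.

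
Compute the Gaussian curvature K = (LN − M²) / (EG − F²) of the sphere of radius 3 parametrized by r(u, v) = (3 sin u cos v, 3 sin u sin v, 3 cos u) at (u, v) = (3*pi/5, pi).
K = 1/9

Coefficients of the first fundamental form: E = 9, F = 0, G = 9*sin(u)^2.
Coefficients of the second fundamental form: L = -3*sin(u)/Abs(sin(u)), M = 0, N = -3*sin(u)^3/Abs(sin(u)).
Assemble K = (LN − M²)/(EG − F²) = 1/9. At (u, v) = (3*pi/5, pi): K = 1/9.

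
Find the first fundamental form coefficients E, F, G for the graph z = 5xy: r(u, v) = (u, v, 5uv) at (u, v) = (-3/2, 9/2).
E = 2029/4;  F = -675/4;  G = 229/4

Partials: r_u = (1, 0, 5*v), r_v = (0, 1, 5*u). As functions of (u, v):
  E = r_u · r_u = 25*v^2 + 1,
  F = r_u · r_v = 25*u*v,
  G = r_v · r_v = 25*u^2 + 1.
Evaluating at (u, v) = (-3/2, 9/2): E = 2029/4, F = -675/4, G = 229/4.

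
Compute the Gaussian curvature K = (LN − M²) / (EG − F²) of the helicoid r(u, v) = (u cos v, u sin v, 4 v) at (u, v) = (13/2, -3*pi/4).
K = -256/54289

Coefficients of the first fundamental form: E = 1, F = 0, G = u^2 + 16.
Coefficients of the second fundamental form: L = 0, M = -4/sqrt(u^2 + 16), N = 0.
Assemble K = (LN − M²)/(EG − F²) = -16/(u^2 + 16)^2. At (u, v) = (13/2, -3*pi/4): K = -256/54289.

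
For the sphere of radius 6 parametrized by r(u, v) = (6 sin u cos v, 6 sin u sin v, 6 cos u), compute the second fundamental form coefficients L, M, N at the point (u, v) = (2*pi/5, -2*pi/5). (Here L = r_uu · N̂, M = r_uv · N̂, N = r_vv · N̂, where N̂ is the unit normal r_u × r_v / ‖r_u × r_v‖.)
L = -6;  M = 0;  N = -15/4 - 3*sqrt(5)/4

Compute the unit normal N̂(u, v) = (sin(u)^2*cos(v)/Abs(sin(u)), sin(u)^2*sin(v)/Abs(sin(u)), sin(2*u)/(2*Abs(sin(u)))), and the second partials r_uu, r_uv, r_vv. Take dot products:
  L(u, v) = r_uu · N̂ = -6*sin(u)/Abs(sin(u)),
  M(u, v) = r_uv · N̂ = 0,
  N(u, v) = r_vv · N̂ = -6*sin(u)^3/Abs(sin(u)).
Evaluating at (u, v) = (2*pi/5, -2*pi/5):
  L = -6, M = 0, N = -15/4 - 3*sqrt(5)/4.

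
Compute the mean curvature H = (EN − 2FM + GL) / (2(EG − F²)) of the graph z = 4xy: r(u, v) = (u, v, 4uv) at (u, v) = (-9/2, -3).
H = -864*sqrt(469)/219961

With E = 16*v^2 + 1, F = 16*u*v, G = 16*u^2 + 1, L = 0, M = 4/sqrt(16*u^2 + 16*v^2 + 1), N = 0, assemble
  H = (EN − 2FM + GL) / (2(EG − F²)) = -64*u*v/(16*u^2 + 16*v^2 + 1)^(3/2).
At (u, v) = (-9/2, -3): H = -864*sqrt(469)/219961.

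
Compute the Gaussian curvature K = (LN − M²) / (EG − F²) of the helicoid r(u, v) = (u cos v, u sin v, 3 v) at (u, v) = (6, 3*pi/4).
K = -1/225

Coefficients of the first fundamental form: E = 1, F = 0, G = u^2 + 9.
Coefficients of the second fundamental form: L = 0, M = -3/sqrt(u^2 + 9), N = 0.
Assemble K = (LN − M²)/(EG − F²) = -9/(u^2 + 9)^2. At (u, v) = (6, 3*pi/4): K = -1/225.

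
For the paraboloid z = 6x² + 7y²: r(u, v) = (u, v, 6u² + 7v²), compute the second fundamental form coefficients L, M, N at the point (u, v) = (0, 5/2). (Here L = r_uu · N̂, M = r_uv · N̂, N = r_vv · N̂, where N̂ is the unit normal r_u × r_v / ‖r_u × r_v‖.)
L = 6*sqrt(1226)/613;  M = 0;  N = 7*sqrt(1226)/613

Compute the unit normal N̂(u, v) = (-12*u/sqrt(144*u^2 + 196*v^2 + 1), -14*v/sqrt(144*u^2 + 196*v^2 + 1), 1/sqrt(144*u^2 + 196*v^2 + 1)), and the second partials r_uu, r_uv, r_vv. Take dot products:
  L(u, v) = r_uu · N̂ = 12/sqrt(144*u^2 + 196*v^2 + 1),
  M(u, v) = r_uv · N̂ = 0,
  N(u, v) = r_vv · N̂ = 14/sqrt(144*u^2 + 196*v^2 + 1).
Evaluating at (u, v) = (0, 5/2):
  L = 6*sqrt(1226)/613, M = 0, N = 7*sqrt(1226)/613.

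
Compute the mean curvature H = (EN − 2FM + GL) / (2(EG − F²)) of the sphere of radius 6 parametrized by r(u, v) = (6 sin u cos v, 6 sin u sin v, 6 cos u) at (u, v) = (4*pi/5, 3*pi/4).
H = -1/6

With E = 36, F = 0, G = 36*sin(u)^2, L = -6*sin(u)/Abs(sin(u)), M = 0, N = -6*sin(u)^3/Abs(sin(u)), assemble
  H = (EN − 2FM + GL) / (2(EG − F²)) = -sin(u)/(6*Abs(sin(u))).
At (u, v) = (4*pi/5, 3*pi/4): H = -1/6.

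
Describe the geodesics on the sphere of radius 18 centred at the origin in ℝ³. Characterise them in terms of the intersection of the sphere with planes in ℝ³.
Geodesics on the sphere of radius 18 are great circles — circles of radius 18 obtained as the intersection of the sphere with planes through the origin (the centre of the sphere).

A curve α(t) of nonzero constant speed on the sphere of radius 18 is a geodesic iff its acceleration α̈ is everywhere normal to the surface, i.e. parallel to the radial vector α(t). Then d/dt(α × α̇) = α̇ × α̇ + α × α̈ = 0, so α × α̇ is a constant vector n ≠ 0 and α(t) · n = 0 for all t: α lies in the plane through the origin with normal n. The intersection of that plane with the sphere is a circle of radius 18 (a great circle). Conversely, a great circle traversed at constant speed has centripetal acceleration pointing at the origin, hence normal to the sphere, so every great circle is a geodesic.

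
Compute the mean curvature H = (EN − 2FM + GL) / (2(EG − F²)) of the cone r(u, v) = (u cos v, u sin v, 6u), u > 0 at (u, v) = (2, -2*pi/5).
H = 3*sqrt(37)/74

With E = 37, F = 0, G = u^2, L = 0, M = 0, N = 6*sqrt(37)*u^2/(37*Abs(u)), assemble
  H = (EN − 2FM + GL) / (2(EG − F²)) = 3*sqrt(37)/(37*Abs(u)).
At (u, v) = (2, -2*pi/5): H = 3*sqrt(37)/74.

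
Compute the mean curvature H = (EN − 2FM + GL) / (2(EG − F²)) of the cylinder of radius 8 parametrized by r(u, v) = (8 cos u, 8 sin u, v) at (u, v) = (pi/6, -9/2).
H = -1/16

With E = 64, F = 0, G = 1, L = -8, M = 0, N = 0, assemble
  H = (EN − 2FM + GL) / (2(EG − F²)) = -1/16.
At (u, v) = (pi/6, -9/2): H = -1/16.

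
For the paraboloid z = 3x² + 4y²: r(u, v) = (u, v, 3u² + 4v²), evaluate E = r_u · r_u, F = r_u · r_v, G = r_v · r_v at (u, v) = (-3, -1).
E = 325;  F = 144;  G = 65

Partials: r_u = (1, 0, 6*u), r_v = (0, 1, 8*v). As functions of (u, v):
  E = r_u · r_u = 36*u^2 + 1,
  F = r_u · r_v = 48*u*v,
  G = r_v · r_v = 64*v^2 + 1.
Evaluating at (u, v) = (-3, -1): E = 325, F = 144, G = 65.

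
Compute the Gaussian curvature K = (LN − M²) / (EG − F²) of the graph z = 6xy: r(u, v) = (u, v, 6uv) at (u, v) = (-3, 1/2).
K = -9/27889

Coefficients of the first fundamental form: E = 36*v^2 + 1, F = 36*u*v, G = 36*u^2 + 1.
Coefficients of the second fundamental form: L = 0, M = 6/sqrt(36*u^2 + 36*v^2 + 1), N = 0.
Assemble K = (LN − M²)/(EG − F²) = -36/(1296*u^4 + 2592*u^2*v^2 + 72*u^2 + 1296*v^4 + 72*v^2 + 1). At (u, v) = (-3, 1/2): K = -9/27889.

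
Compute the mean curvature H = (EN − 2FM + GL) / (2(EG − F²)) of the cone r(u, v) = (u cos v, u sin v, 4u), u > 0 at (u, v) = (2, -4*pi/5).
H = sqrt(17)/17

With E = 17, F = 0, G = u^2, L = 0, M = 0, N = 4*sqrt(17)*u^2/(17*Abs(u)), assemble
  H = (EN − 2FM + GL) / (2(EG − F²)) = 2*sqrt(17)/(17*Abs(u)).
At (u, v) = (2, -4*pi/5): H = sqrt(17)/17.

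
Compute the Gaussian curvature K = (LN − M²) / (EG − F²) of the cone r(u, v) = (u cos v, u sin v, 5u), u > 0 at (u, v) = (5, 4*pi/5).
K = 0

Coefficients of the first fundamental form: E = 26, F = 0, G = u^2.
Coefficients of the second fundamental form: L = 0, M = 0, N = 5*sqrt(26)*u^2/(26*Abs(u)).
Assemble K = (LN − M²)/(EG − F²) = 0. At (u, v) = (5, 4*pi/5): K = 0.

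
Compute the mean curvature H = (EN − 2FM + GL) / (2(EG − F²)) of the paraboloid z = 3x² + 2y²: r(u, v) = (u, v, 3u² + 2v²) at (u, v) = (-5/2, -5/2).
H = 755*sqrt(326)/106276

With E = 36*u^2 + 1, F = 24*u*v, G = 16*v^2 + 1, L = 6/sqrt(36*u^2 + 16*v^2 + 1), M = 0, N = 4/sqrt(36*u^2 + 16*v^2 + 1), assemble
  H = (EN − 2FM + GL) / (2(EG − F²)) = (72*u^2 + 48*v^2 + 5)/(36*u^2 + 16*v^2 + 1)^(3/2).
At (u, v) = (-5/2, -5/2): H = 755*sqrt(326)/106276.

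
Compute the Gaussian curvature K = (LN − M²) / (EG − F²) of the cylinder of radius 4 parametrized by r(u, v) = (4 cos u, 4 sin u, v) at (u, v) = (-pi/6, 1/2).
K = 0

Coefficients of the first fundamental form: E = 16, F = 0, G = 1.
Coefficients of the second fundamental form: L = -4, M = 0, N = 0.
Assemble K = (LN − M²)/(EG − F²) = 0. At (u, v) = (-pi/6, 1/2): K = 0.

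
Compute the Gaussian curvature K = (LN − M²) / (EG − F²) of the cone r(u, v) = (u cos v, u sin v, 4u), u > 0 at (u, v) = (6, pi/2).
K = 0

Coefficients of the first fundamental form: E = 17, F = 0, G = u^2.
Coefficients of the second fundamental form: L = 0, M = 0, N = 4*sqrt(17)*u^2/(17*Abs(u)).
Assemble K = (LN − M²)/(EG − F²) = 0. At (u, v) = (6, pi/2): K = 0.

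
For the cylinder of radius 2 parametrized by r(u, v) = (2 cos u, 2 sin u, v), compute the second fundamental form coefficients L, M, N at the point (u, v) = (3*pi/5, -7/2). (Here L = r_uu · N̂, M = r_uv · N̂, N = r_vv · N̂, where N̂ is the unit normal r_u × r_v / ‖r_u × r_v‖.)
L = -2;  M = 0;  N = 0

Compute the unit normal N̂(u, v) = (cos(u), sin(u), 0), and the second partials r_uu, r_uv, r_vv. Take dot products:
  L(u, v) = r_uu · N̂ = -2,
  M(u, v) = r_uv · N̂ = 0,
  N(u, v) = r_vv · N̂ = 0.
Evaluating at (u, v) = (3*pi/5, -7/2):
  L = -2, M = 0, N = 0.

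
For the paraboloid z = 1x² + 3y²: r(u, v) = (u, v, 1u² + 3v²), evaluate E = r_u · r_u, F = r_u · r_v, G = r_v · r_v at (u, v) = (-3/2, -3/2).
E = 10;  F = 27;  G = 82

Partials: r_u = (1, 0, 2*u), r_v = (0, 1, 6*v). As functions of (u, v):
  E = r_u · r_u = 4*u^2 + 1,
  F = r_u · r_v = 12*u*v,
  G = r_v · r_v = 36*v^2 + 1.
Evaluating at (u, v) = (-3/2, -3/2): E = 10, F = 27, G = 82.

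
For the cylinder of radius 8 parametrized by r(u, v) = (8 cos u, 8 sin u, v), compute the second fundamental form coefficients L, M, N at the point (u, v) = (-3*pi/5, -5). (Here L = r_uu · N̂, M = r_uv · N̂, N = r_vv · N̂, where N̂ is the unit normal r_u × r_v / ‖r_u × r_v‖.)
L = -8;  M = 0;  N = 0

Compute the unit normal N̂(u, v) = (cos(u), sin(u), 0), and the second partials r_uu, r_uv, r_vv. Take dot products:
  L(u, v) = r_uu · N̂ = -8,
  M(u, v) = r_uv · N̂ = 0,
  N(u, v) = r_vv · N̂ = 0.
Evaluating at (u, v) = (-3*pi/5, -5):
  L = -8, M = 0, N = 0.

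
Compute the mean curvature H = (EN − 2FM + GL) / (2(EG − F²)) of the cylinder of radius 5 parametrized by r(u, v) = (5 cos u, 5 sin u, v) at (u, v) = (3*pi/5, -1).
H = -1/10

With E = 25, F = 0, G = 1, L = -5, M = 0, N = 0, assemble
  H = (EN − 2FM + GL) / (2(EG − F²)) = -1/10.
At (u, v) = (3*pi/5, -1): H = -1/10.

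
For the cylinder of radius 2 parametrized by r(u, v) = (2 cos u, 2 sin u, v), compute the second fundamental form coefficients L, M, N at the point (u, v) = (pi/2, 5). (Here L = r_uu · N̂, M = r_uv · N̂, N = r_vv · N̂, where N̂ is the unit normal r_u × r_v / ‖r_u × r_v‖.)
L = -2;  M = 0;  N = 0

Compute the unit normal N̂(u, v) = (cos(u), sin(u), 0), and the second partials r_uu, r_uv, r_vv. Take dot products:
  L(u, v) = r_uu · N̂ = -2,
  M(u, v) = r_uv · N̂ = 0,
  N(u, v) = r_vv · N̂ = 0.
Evaluating at (u, v) = (pi/2, 5):
  L = -2, M = 0, N = 0.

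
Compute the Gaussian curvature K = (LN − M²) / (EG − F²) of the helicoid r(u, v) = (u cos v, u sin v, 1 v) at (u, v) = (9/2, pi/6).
K = -16/7225

Coefficients of the first fundamental form: E = 1, F = 0, G = u^2 + 1.
Coefficients of the second fundamental form: L = 0, M = -1/sqrt(u^2 + 1), N = 0.
Assemble K = (LN − M²)/(EG − F²) = -1/(u^2 + 1)^2. At (u, v) = (9/2, pi/6): K = -16/7225.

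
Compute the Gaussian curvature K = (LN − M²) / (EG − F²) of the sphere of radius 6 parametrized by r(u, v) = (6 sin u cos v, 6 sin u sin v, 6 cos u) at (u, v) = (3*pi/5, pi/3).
K = 1/36

Coefficients of the first fundamental form: E = 36, F = 0, G = 36*sin(u)^2.
Coefficients of the second fundamental form: L = -6*sin(u)/Abs(sin(u)), M = 0, N = -6*sin(u)^3/Abs(sin(u)).
Assemble K = (LN − M²)/(EG − F²) = 1/36. At (u, v) = (3*pi/5, pi/3): K = 1/36.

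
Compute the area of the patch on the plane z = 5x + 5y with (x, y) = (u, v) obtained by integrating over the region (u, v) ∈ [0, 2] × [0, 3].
Area = 6*sqrt(51)

Area = ∫∫ √(EG − F²) du dv with √(EG − F²) = sqrt(51). Integrating over [0, 2] × [0, 3] gives 6*sqrt(51).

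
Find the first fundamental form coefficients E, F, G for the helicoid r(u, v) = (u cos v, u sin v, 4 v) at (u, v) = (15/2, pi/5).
E = 1;  F = 0;  G = 289/4

Partials: r_u = (cos(v), sin(v), 0), r_v = (-u*sin(v), u*cos(v), 4). As functions of (u, v):
  E = r_u · r_u = 1,
  F = r_u · r_v = 0,
  G = r_v · r_v = u^2 + 16.
Evaluating at (u, v) = (15/2, pi/5): E = 1, F = 0, G = 289/4.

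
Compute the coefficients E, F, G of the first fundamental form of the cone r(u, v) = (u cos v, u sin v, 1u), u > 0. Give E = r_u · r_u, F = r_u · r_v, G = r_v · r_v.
E = 2;  F = 0;  G = u^2

Compute partials: r_u = (cos(v), sin(v), 1), r_v = (-u*sin(v), u*cos(v), 0). Then
  E = r_u · r_u = 2,
  F = r_u · r_v = 0,
  G = r_v · r_v = u^2.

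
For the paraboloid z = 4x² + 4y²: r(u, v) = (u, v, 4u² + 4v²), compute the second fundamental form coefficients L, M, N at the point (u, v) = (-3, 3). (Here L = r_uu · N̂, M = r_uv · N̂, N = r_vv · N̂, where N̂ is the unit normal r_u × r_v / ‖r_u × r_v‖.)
L = 8*sqrt(1153)/1153;  M = 0;  N = 8*sqrt(1153)/1153

Compute the unit normal N̂(u, v) = (-8*u/sqrt(64*u^2 + 64*v^2 + 1), -8*v/sqrt(64*u^2 + 64*v^2 + 1), 1/sqrt(64*u^2 + 64*v^2 + 1)), and the second partials r_uu, r_uv, r_vv. Take dot products:
  L(u, v) = r_uu · N̂ = 8/sqrt(64*u^2 + 64*v^2 + 1),
  M(u, v) = r_uv · N̂ = 0,
  N(u, v) = r_vv · N̂ = 8/sqrt(64*u^2 + 64*v^2 + 1).
Evaluating at (u, v) = (-3, 3):
  L = 8*sqrt(1153)/1153, M = 0, N = 8*sqrt(1153)/1153.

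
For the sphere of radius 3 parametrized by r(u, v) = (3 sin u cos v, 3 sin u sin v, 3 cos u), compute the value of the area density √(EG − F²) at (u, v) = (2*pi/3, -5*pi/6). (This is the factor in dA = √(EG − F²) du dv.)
√(EG − F²)|_{(2*pi/3, -5*pi/6)} = 9*sqrt(3)/2

E = 9, F = 0, G = 9*sin(u)^2, so EG − F² = 81*sin(u)^2. Taking the positive square root: √(EG − F²) = 9*Abs(sin(u)). At (u, v) = (2*pi/3, -5*pi/6): 9*sqrt(3)/2.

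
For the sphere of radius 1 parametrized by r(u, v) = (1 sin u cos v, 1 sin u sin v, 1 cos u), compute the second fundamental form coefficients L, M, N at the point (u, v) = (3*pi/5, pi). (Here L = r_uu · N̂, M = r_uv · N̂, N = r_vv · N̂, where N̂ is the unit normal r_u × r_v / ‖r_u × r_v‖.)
L = -1;  M = 0;  N = -5/8 - sqrt(5)/8

Compute the unit normal N̂(u, v) = (sin(u)^2*cos(v)/Abs(sin(u)), sin(u)^2*sin(v)/Abs(sin(u)), sin(2*u)/(2*Abs(sin(u)))), and the second partials r_uu, r_uv, r_vv. Take dot products:
  L(u, v) = r_uu · N̂ = -sin(u)/Abs(sin(u)),
  M(u, v) = r_uv · N̂ = 0,
  N(u, v) = r_vv · N̂ = -sin(u)^3/Abs(sin(u)).
Evaluating at (u, v) = (3*pi/5, pi):
  L = -1, M = 0, N = -5/8 - sqrt(5)/8.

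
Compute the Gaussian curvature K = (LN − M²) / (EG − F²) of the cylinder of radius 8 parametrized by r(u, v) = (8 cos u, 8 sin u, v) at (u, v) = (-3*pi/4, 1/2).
K = 0

Coefficients of the first fundamental form: E = 64, F = 0, G = 1.
Coefficients of the second fundamental form: L = -8, M = 0, N = 0.
Assemble K = (LN − M²)/(EG − F²) = 0. At (u, v) = (-3*pi/4, 1/2): K = 0.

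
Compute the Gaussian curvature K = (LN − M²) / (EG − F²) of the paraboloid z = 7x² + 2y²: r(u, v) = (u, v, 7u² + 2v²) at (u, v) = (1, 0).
K = 56/38809

Coefficients of the first fundamental form: E = 196*u^2 + 1, F = 56*u*v, G = 16*v^2 + 1.
Coefficients of the second fundamental form: L = 14/sqrt(196*u^2 + 16*v^2 + 1), M = 0, N = 4/sqrt(196*u^2 + 16*v^2 + 1).
Assemble K = (LN − M²)/(EG − F²) = 56/(38416*u^4 + 6272*u^2*v^2 + 392*u^2 + 256*v^4 + 32*v^2 + 1). At (u, v) = (1, 0): K = 56/38809.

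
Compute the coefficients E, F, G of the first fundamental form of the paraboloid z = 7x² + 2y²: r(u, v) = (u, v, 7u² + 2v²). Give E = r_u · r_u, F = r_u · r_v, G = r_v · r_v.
E = 196*u^2 + 1;  F = 56*u*v;  G = 16*v^2 + 1

Compute partials: r_u = (1, 0, 14*u), r_v = (0, 1, 4*v). Then
  E = r_u · r_u = 196*u^2 + 1,
  F = r_u · r_v = 56*u*v,
  G = r_v · r_v = 16*v^2 + 1.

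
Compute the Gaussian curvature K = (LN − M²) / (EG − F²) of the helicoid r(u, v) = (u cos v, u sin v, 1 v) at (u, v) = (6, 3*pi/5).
K = -1/1369

Coefficients of the first fundamental form: E = 1, F = 0, G = u^2 + 1.
Coefficients of the second fundamental form: L = 0, M = -1/sqrt(u^2 + 1), N = 0.
Assemble K = (LN − M²)/(EG − F²) = -1/(u^2 + 1)^2. At (u, v) = (6, 3*pi/5): K = -1/1369.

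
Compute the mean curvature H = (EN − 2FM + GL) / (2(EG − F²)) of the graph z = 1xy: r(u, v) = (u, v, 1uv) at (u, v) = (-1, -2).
H = -sqrt(6)/18

With E = v^2 + 1, F = u*v, G = u^2 + 1, L = 0, M = 1/sqrt(u^2 + v^2 + 1), N = 0, assemble
  H = (EN − 2FM + GL) / (2(EG − F²)) = -u*v/(u^2 + v^2 + 1)^(3/2).
At (u, v) = (-1, -2): H = -sqrt(6)/18.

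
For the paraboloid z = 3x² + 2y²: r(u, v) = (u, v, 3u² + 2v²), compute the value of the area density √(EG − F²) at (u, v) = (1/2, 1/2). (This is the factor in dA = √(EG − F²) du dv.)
√(EG − F²)|_{(1/2, 1/2)} = sqrt(14)

E = 36*u^2 + 1, F = 24*u*v, G = 16*v^2 + 1, so EG − F² = 36*u^2 + 16*v^2 + 1. Taking the positive square root: √(EG − F²) = sqrt(36*u^2 + 16*v^2 + 1). At (u, v) = (1/2, 1/2): sqrt(14).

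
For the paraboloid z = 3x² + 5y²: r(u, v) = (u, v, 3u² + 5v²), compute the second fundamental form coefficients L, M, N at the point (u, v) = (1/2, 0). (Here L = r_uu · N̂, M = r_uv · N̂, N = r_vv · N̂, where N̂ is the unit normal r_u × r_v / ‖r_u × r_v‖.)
L = 3*sqrt(10)/5;  M = 0;  N = sqrt(10)

Compute the unit normal N̂(u, v) = (-6*u/sqrt(36*u^2 + 100*v^2 + 1), -10*v/sqrt(36*u^2 + 100*v^2 + 1), 1/sqrt(36*u^2 + 100*v^2 + 1)), and the second partials r_uu, r_uv, r_vv. Take dot products:
  L(u, v) = r_uu · N̂ = 6/sqrt(36*u^2 + 100*v^2 + 1),
  M(u, v) = r_uv · N̂ = 0,
  N(u, v) = r_vv · N̂ = 10/sqrt(36*u^2 + 100*v^2 + 1).
Evaluating at (u, v) = (1/2, 0):
  L = 3*sqrt(10)/5, M = 0, N = sqrt(10).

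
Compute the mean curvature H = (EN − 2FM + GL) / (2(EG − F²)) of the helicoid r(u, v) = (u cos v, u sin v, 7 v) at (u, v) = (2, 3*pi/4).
H = 0

With E = 1, F = 0, G = u^2 + 49, L = 0, M = -7/sqrt(u^2 + 49), N = 0, assemble
  H = (EN − 2FM + GL) / (2(EG − F²)) = 0.
At (u, v) = (2, 3*pi/4): H = 0.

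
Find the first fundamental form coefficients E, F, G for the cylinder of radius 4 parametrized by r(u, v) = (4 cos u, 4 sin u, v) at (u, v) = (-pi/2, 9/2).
E = 16;  F = 0;  G = 1

Partials: r_u = (-4*sin(u), 4*cos(u), 0), r_v = (0, 0, 1). As functions of (u, v):
  E = r_u · r_u = 16,
  F = r_u · r_v = 0,
  G = r_v · r_v = 1.
Evaluating at (u, v) = (-pi/2, 9/2): E = 16, F = 0, G = 1.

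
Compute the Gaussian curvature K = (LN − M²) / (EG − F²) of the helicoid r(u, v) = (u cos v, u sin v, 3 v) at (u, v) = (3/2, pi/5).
K = -16/225

Coefficients of the first fundamental form: E = 1, F = 0, G = u^2 + 9.
Coefficients of the second fundamental form: L = 0, M = -3/sqrt(u^2 + 9), N = 0.
Assemble K = (LN − M²)/(EG − F²) = -9/(u^2 + 9)^2. At (u, v) = (3/2, pi/5): K = -16/225.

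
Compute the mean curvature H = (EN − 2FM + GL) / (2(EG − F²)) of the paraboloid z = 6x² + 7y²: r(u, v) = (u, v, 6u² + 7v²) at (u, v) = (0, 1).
H = 1189*sqrt(197)/38809

With E = 144*u^2 + 1, F = 168*u*v, G = 196*v^2 + 1, L = 12/sqrt(144*u^2 + 196*v^2 + 1), M = 0, N = 14/sqrt(144*u^2 + 196*v^2 + 1), assemble
  H = (EN − 2FM + GL) / (2(EG − F²)) = (1008*u^2 + 1176*v^2 + 13)/(144*u^2 + 196*v^2 + 1)^(3/2).
At (u, v) = (0, 1): H = 1189*sqrt(197)/38809.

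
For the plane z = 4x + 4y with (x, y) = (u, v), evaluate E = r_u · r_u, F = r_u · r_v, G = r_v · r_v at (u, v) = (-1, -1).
E = 17;  F = 16;  G = 17

Partials: r_u = (1, 0, 4), r_v = (0, 1, 4). As functions of (u, v):
  E = r_u · r_u = 17,
  F = r_u · r_v = 16,
  G = r_v · r_v = 17.
Evaluating at (u, v) = (-1, -1): E = 17, F = 16, G = 17.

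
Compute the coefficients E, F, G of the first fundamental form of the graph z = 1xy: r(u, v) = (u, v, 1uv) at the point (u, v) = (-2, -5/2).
E = 29/4;  F = 5;  G = 5

Partials: r_u = (1, 0, v), r_v = (0, 1, u). As functions of (u, v):
  E = r_u · r_u = v^2 + 1,
  F = r_u · r_v = u*v,
  G = r_v · r_v = u^2 + 1.
Evaluating at (u, v) = (-2, -5/2): E = 29/4, F = 5, G = 5.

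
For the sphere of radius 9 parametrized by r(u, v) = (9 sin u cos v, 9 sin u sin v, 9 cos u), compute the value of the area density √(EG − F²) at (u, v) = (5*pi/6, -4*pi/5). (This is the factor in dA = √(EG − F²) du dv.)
√(EG − F²)|_{(5*pi/6, -4*pi/5)} = 81/2

E = 81, F = 0, G = 81*sin(u)^2, so EG − F² = 6561*sin(u)^2. Taking the positive square root: √(EG − F²) = 81*Abs(sin(u)). At (u, v) = (5*pi/6, -4*pi/5): 81/2.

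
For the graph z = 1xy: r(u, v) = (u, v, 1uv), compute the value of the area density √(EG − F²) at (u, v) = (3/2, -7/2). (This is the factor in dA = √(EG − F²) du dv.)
√(EG − F²)|_{(3/2, -7/2)} = sqrt(62)/2

E = v^2 + 1, F = u*v, G = u^2 + 1, so EG − F² = u^2 + v^2 + 1. Taking the positive square root: √(EG − F²) = sqrt(u^2 + v^2 + 1). At (u, v) = (3/2, -7/2): sqrt(62)/2.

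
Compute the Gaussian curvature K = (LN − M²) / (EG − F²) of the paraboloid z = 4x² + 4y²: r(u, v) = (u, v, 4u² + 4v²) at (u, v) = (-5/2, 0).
K = 64/160801

Coefficients of the first fundamental form: E = 64*u^2 + 1, F = 64*u*v, G = 64*v^2 + 1.
Coefficients of the second fundamental form: L = 8/sqrt(64*u^2 + 64*v^2 + 1), M = 0, N = 8/sqrt(64*u^2 + 64*v^2 + 1).
Assemble K = (LN − M²)/(EG − F²) = 64/(4096*u^4 + 8192*u^2*v^2 + 128*u^2 + 4096*v^4 + 128*v^2 + 1). At (u, v) = (-5/2, 0): K = 64/160801.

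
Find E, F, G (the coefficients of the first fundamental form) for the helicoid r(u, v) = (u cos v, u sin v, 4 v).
E = 1;  F = 0;  G = u^2 + 16

Compute partials: r_u = (cos(v), sin(v), 0), r_v = (-u*sin(v), u*cos(v), 4). Then
  E = r_u · r_u = 1,
  F = r_u · r_v = 0,
  G = r_v · r_v = u^2 + 16.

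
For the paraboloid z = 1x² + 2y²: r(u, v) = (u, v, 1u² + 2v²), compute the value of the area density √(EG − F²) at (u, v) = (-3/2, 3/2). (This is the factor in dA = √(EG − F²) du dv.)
√(EG − F²)|_{(-3/2, 3/2)} = sqrt(46)

E = 4*u^2 + 1, F = 8*u*v, G = 16*v^2 + 1, so EG − F² = 4*u^2 + 16*v^2 + 1. Taking the positive square root: √(EG − F²) = sqrt(4*u^2 + 16*v^2 + 1). At (u, v) = (-3/2, 3/2): sqrt(46).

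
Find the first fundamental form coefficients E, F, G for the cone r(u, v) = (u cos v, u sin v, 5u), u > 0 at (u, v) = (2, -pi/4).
E = 26;  F = 0;  G = 4

Partials: r_u = (cos(v), sin(v), 5), r_v = (-u*sin(v), u*cos(v), 0). As functions of (u, v):
  E = r_u · r_u = 26,
  F = r_u · r_v = 0,
  G = r_v · r_v = u^2.
Evaluating at (u, v) = (2, -pi/4): E = 26, F = 0, G = 4.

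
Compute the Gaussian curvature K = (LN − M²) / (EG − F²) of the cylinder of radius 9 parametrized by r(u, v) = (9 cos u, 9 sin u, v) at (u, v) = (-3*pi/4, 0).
K = 0

Coefficients of the first fundamental form: E = 81, F = 0, G = 1.
Coefficients of the second fundamental form: L = -9, M = 0, N = 0.
Assemble K = (LN − M²)/(EG − F²) = 0. At (u, v) = (-3*pi/4, 0): K = 0.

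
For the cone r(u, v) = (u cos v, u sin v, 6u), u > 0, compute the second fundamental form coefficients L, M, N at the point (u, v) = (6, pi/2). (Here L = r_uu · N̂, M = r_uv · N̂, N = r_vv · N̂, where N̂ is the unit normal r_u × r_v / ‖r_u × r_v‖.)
L = 0;  M = 0;  N = 36*sqrt(37)/37

Compute the unit normal N̂(u, v) = (-6*sqrt(37)*u*cos(v)/(37*Abs(u)), -6*sqrt(37)*u*sin(v)/(37*Abs(u)), sqrt(37)*u/(37*Abs(u))), and the second partials r_uu, r_uv, r_vv. Take dot products:
  L(u, v) = r_uu · N̂ = 0,
  M(u, v) = r_uv · N̂ = 0,
  N(u, v) = r_vv · N̂ = 6*sqrt(37)*u^2/(37*Abs(u)).
Evaluating at (u, v) = (6, pi/2):
  L = 0, M = 0, N = 36*sqrt(37)/37.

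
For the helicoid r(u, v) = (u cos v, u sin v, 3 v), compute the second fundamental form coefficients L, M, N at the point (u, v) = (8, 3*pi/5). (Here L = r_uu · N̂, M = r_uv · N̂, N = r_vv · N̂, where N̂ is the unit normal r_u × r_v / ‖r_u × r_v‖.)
L = 0;  M = -3*sqrt(73)/73;  N = 0

Compute the unit normal N̂(u, v) = (3*sin(v)/sqrt(u^2 + 9), -3*cos(v)/sqrt(u^2 + 9), u/sqrt(u^2 + 9)), and the second partials r_uu, r_uv, r_vv. Take dot products:
  L(u, v) = r_uu · N̂ = 0,
  M(u, v) = r_uv · N̂ = -3/sqrt(u^2 + 9),
  N(u, v) = r_vv · N̂ = 0.
Evaluating at (u, v) = (8, 3*pi/5):
  L = 0, M = -3*sqrt(73)/73, N = 0.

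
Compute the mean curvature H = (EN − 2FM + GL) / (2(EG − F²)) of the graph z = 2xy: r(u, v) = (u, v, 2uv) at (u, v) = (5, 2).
H = -80*sqrt(13)/4563

With E = 4*v^2 + 1, F = 4*u*v, G = 4*u^2 + 1, L = 0, M = 2/sqrt(4*u^2 + 4*v^2 + 1), N = 0, assemble
  H = (EN − 2FM + GL) / (2(EG − F²)) = -8*u*v/(4*u^2 + 4*v^2 + 1)^(3/2).
At (u, v) = (5, 2): H = -80*sqrt(13)/4563.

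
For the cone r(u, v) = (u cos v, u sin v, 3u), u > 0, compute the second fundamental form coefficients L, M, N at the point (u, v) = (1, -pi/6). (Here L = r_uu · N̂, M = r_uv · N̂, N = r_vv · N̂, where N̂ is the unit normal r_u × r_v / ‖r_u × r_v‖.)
L = 0;  M = 0;  N = 3*sqrt(10)/10

Compute the unit normal N̂(u, v) = (-3*sqrt(10)*u*cos(v)/(10*Abs(u)), -3*sqrt(10)*u*sin(v)/(10*Abs(u)), sqrt(10)*u/(10*Abs(u))), and the second partials r_uu, r_uv, r_vv. Take dot products:
  L(u, v) = r_uu · N̂ = 0,
  M(u, v) = r_uv · N̂ = 0,
  N(u, v) = r_vv · N̂ = 3*sqrt(10)*u^2/(10*Abs(u)).
Evaluating at (u, v) = (1, -pi/6):
  L = 0, M = 0, N = 3*sqrt(10)/10.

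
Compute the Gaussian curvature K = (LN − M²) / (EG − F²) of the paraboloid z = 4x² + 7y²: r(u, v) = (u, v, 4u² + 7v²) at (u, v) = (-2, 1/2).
K = 28/23409

Coefficients of the first fundamental form: E = 64*u^2 + 1, F = 112*u*v, G = 196*v^2 + 1.
Coefficients of the second fundamental form: L = 8/sqrt(64*u^2 + 196*v^2 + 1), M = 0, N = 14/sqrt(64*u^2 + 196*v^2 + 1).
Assemble K = (LN − M²)/(EG − F²) = 112/(4096*u^4 + 25088*u^2*v^2 + 128*u^2 + 38416*v^4 + 392*v^2 + 1). At (u, v) = (-2, 1/2): K = 28/23409.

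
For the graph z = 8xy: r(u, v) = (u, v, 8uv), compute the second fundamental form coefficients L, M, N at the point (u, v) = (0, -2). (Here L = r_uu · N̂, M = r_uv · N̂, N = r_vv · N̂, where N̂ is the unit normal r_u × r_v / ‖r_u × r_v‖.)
L = 0;  M = 8*sqrt(257)/257;  N = 0

Compute the unit normal N̂(u, v) = (-8*v/sqrt(64*u^2 + 64*v^2 + 1), -8*u/sqrt(64*u^2 + 64*v^2 + 1), 1/sqrt(64*u^2 + 64*v^2 + 1)), and the second partials r_uu, r_uv, r_vv. Take dot products:
  L(u, v) = r_uu · N̂ = 0,
  M(u, v) = r_uv · N̂ = 8/sqrt(64*u^2 + 64*v^2 + 1),
  N(u, v) = r_vv · N̂ = 0.
Evaluating at (u, v) = (0, -2):
  L = 0, M = 8*sqrt(257)/257, N = 0.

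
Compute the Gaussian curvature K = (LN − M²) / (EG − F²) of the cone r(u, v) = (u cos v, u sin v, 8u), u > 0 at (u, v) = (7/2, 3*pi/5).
K = 0

Coefficients of the first fundamental form: E = 65, F = 0, G = u^2.
Coefficients of the second fundamental form: L = 0, M = 0, N = 8*sqrt(65)*u^2/(65*Abs(u)).
Assemble K = (LN − M²)/(EG − F²) = 0. At (u, v) = (7/2, 3*pi/5): K = 0.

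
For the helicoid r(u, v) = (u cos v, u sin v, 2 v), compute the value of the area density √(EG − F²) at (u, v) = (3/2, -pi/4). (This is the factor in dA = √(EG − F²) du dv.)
√(EG − F²)|_{(3/2, -pi/4)} = 5/2

E = 1, F = 0, G = u^2 + 4, so EG − F² = u^2 + 4. Taking the positive square root: √(EG − F²) = sqrt(u^2 + 4). At (u, v) = (3/2, -pi/4): 5/2.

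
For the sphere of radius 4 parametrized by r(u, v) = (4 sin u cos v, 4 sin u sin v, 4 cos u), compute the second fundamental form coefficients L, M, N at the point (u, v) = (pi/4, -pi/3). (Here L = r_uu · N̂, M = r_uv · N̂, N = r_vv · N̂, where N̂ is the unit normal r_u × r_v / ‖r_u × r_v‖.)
L = -4;  M = 0;  N = -2

Compute the unit normal N̂(u, v) = (sin(u)^2*cos(v)/Abs(sin(u)), sin(u)^2*sin(v)/Abs(sin(u)), sin(2*u)/(2*Abs(sin(u)))), and the second partials r_uu, r_uv, r_vv. Take dot products:
  L(u, v) = r_uu · N̂ = -4*sin(u)/Abs(sin(u)),
  M(u, v) = r_uv · N̂ = 0,
  N(u, v) = r_vv · N̂ = -4*sin(u)^3/Abs(sin(u)).
Evaluating at (u, v) = (pi/4, -pi/3):
  L = -4, M = 0, N = -2.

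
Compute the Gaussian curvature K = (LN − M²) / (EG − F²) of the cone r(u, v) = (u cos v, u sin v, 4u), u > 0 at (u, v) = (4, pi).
K = 0

Coefficients of the first fundamental form: E = 17, F = 0, G = u^2.
Coefficients of the second fundamental form: L = 0, M = 0, N = 4*sqrt(17)*u^2/(17*Abs(u)).
Assemble K = (LN − M²)/(EG − F²) = 0. At (u, v) = (4, pi): K = 0.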